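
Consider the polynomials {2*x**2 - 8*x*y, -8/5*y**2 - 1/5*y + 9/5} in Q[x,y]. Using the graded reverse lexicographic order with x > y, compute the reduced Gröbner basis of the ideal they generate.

f_1 = 2*x**2 - 8*x*y, LT = x**2.
f_2 = -8/5*y**2 - 1/5*y + 9/5, LT = y**2.

S(f_1,f_2): leading monomials are coprime, so the S-polynomial reduces to 0 (Buchberger's first criterion).
Every S-polynomial of the final basis reduces to 0, so we have a Gröbner basis.

G = {x**2 - 4*x*y, y**2 + 1/8*y - 9/8}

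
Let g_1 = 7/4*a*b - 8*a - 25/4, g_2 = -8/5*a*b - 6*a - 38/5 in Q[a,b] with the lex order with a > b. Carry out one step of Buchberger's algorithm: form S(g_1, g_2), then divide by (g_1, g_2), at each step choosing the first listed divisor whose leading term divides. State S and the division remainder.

lcm(LM(g_1), LM(g_2)) = a*b.
S = (lcm/LT(g_1))·g_1 − (lcm/LT(g_2))·g_2 = -233/28*a - 233/28.
Reduce S modulo (g_1, g_2) in that order:
  leading term a: no divisor's leading term divides it; move -233/28*a to the remainder.
  leading term 1: no divisor's leading term divides it; move -233/28 to the remainder.
The remainder -233/28*a - 233/28 is nonzero, so it would be added as the next basis element.

S(g_1, g_2) = -233/28*a - 233/28; remainder on division = -233/28*a - 233/28.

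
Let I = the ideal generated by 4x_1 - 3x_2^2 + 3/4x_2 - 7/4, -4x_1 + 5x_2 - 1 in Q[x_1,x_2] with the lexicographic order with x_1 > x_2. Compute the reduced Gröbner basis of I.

G = {x_1 - 5/4x_2 + 1/4, x_2^2 - 23/12x_2 + 11/12}

f_1 = 4x_1 - 3x_2^2 + 3/4x_2 - 7/4, LT = x_1.
f_2 = -4x_1 + 5x_2 - 1, LT = x_1.

S(f_1,f_2): lcm = x_1. S = -3/4x_2^2 + 23/16x_2 - 11/16.
  leading term x_2^2: no divisor's leading term divides it; move -3/4x_2^2 to the remainder.
  leading term x_2: no divisor's leading term divides it; move 23/16x_2 to the remainder.
  leading term 1: no divisor's leading term divides it; move -11/16 to the remainder.
  remainder -3/4x_2^2 + 23/16x_2 - 11/16 ≠ 0; add g_3 = -3/4x_2^2 + 23/16x_2 - 11/16 to the basis.

The other S-polynomials (S(f_1,g_3), S(f_2,g_3)) all reduce to 0 modulo the current basis, so we have a Gröbner basis.
Inter-reduce: drop elements whose leading term is divisible by another's, tail-reduce, and make monic.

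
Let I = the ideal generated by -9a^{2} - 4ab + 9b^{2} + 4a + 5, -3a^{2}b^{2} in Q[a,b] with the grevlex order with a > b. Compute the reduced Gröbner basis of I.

The reduced Gröbner basis is the canonical form of the ideal for this ordering.

f_1 = -9a^{2} - 4ab + 9b^{2} + 4a + 5, LT = a^{2}.
f_2 = -3a^{2}b^{2}, LT = a^{2}b^{2}.

S(f_1,f_2): lcm = a^{2}b^{2}. S = \tfrac{4}{9}ab^{3} - b^{4} - \tfrac{4}{9}ab^{2} - \tfrac{5}{9}b^{2}.
  leading term ab^{3}: no divisor's leading term divides it; move \tfrac{4}{9}ab^{3} to the remainder.
  leading term b^{4}: no divisor's leading term divides it; move -b^{4} to the remainder.
  leading term ab^{2}: no divisor's leading term divides it; move -\tfrac{4}{9}ab^{2} to the remainder.
  leading term b^{2}: no divisor's leading term divides it; move -\tfrac{5}{9}b^{2} to the remainder.
  remainder \tfrac{4}{9}ab^{3} - b^{4} - \tfrac{4}{9}ab^{2} - \tfrac{5}{9}b^{2} ≠ 0; add g_3 = \tfrac{4}{9}ab^{3} - b^{4} - \tfrac{4}{9}ab^{2} - \tfrac{5}{9}b^{2} to the basis.

S(f_1,g_3): lcm = a^{2}b^{3}. S = \tfrac{97}{36}ab^{4} - b^{5} + a^{2}b^{2} - \tfrac{4}{9}ab^{3} + \tfrac{5}{4}ab^{2} - \tfrac{5}{9}b^{3}.
  leading term ab^{4}: subtract (\tfrac{97}{16}b)·g_3 from \tfrac{97}{36}ab^{4} - b^{5} + a^{2}b^{2} - \tfrac{4}{9}ab^{3} + \tfrac{5}{4}ab^{2} - \tfrac{5}{9}b^{3} → \tfrac{81}{16}b^{5} + a^{2}b^{2} + \tfrac{9}{4}ab^{3} + \tfrac{5}{4}ab^{2} + \tfrac{45}{16}b^{3}
  leading term b^{5}: no divisor's leading term divides it; move \tfrac{81}{16}b^{5} to the remainder.
  leading term a^{2}b^{2}: subtract (-\tfrac{1}{9}b^{2})·f_1 from a^{2}b^{2} + \tfrac{9}{4}ab^{3} + \tfrac{5}{4}ab^{2} + \tfrac{45}{16}b^{3} → \tfrac{65}{36}ab^{3} + b^{4} + \tfrac{61}{36}ab^{2} + \tfrac{45}{16}b^{3} + \tfrac{5}{9}b^{2}
  leading term ab^{3}: subtract (\tfrac{65}{16})·g_3 from \tfrac{65}{36}ab^{3} + b^{4} + \tfrac{61}{36}ab^{2} + \tfrac{45}{16}b^{3} + \tfrac{5}{9}b^{2} → \tfrac{81}{16}b^{4} + \tfrac{7}{2}ab^{2} + \tfrac{45}{16}b^{3} + \tfrac{45}{16}b^{2}
  leading term b^{4}: no divisor's leading term divides it; move \tfrac{81}{16}b^{4} to the remainder.
  leading term ab^{2}: no divisor's leading term divides it; move \tfrac{7}{2}ab^{2} to the remainder.
  leading term b^{3}: no divisor's leading term divides it; move \tfrac{45}{16}b^{3} to the remainder.
  leading term b^{2}: no divisor's leading term divides it; move \tfrac{45}{16}b^{2} to the remainder.
  remainder \tfrac{81}{16}b^{5} + \tfrac{81}{16}b^{4} + \tfrac{7}{2}ab^{2} + \tfrac{45}{16}b^{3} + \tfrac{45}{16}b^{2} ≠ 0; add g_4 = \tfrac{81}{16}b^{5} + \tfrac{81}{16}b^{4} + \tfrac{7}{2}ab^{2} + \tfrac{45}{16}b^{3} + \tfrac{45}{16}b^{2} to the basis.

S(f_2,g_3): lcm = a^{2}b^{3}. S = \tfrac{9}{4}ab^{4} + a^{2}b^{2} + \tfrac{5}{4}ab^{2}.
  leading term ab^{4}: subtract (\tfrac{81}{16}b)·g_3 from \tfrac{9}{4}ab^{4} + a^{2}b^{2} + \tfrac{5}{4}ab^{2} → \tfrac{81}{16}b^{5} + a^{2}b^{2} + \tfrac{9}{4}ab^{3} + \tfrac{5}{4}ab^{2} + \tfrac{45}{16}b^{3}
  leading term b^{5}: subtract (1)·g_4 from \tfrac{81}{16}b^{5} + a^{2}b^{2} + \tfrac{9}{4}ab^{3} + \tfrac{5}{4}ab^{2} + \tfrac{45}{16}b^{3} → a^{2}b^{2} + \tfrac{9}{4}ab^{3} - \tfrac{81}{16}b^{4} - \tfrac{9}{4}ab^{2} - \tfrac{45}{16}b^{2}
  leading term a^{2}b^{2}: subtract (-\tfrac{1}{9}b^{2})·f_1 from a^{2}b^{2} + \tfrac{9}{4}ab^{3} - \tfrac{81}{16}b^{4} - \tfrac{9}{4}ab^{2} - \tfrac{45}{16}b^{2} → \tfrac{65}{36}ab^{3} - \tfrac{65}{16}b^{4} - \tfrac{65}{36}ab^{2} - \tfrac{325}{144}b^{2}
  leading term ab^{3}: subtract (\tfrac{65}{16})·g_3 from \tfrac{65}{36}ab^{3} - \tfrac{65}{16}b^{4} - \tfrac{65}{36}ab^{2} - \tfrac{325}{144}b^{2} → 0
  remainder 0.

S(f_1,g_4): leading monomials are coprime, so the S-polynomial reduces to 0 (Buchberger's first criterion).
S(f_2,g_4): lcm = a^{2}b^{5}. S = -a^{2}b^{4} - \tfrac{56}{81}a^{3}b^{2} - \tfrac{5}{9}a^{2}b^{3} - \tfrac{5}{9}a^{2}b^{2}.
  leading term a^{2}b^{4}: subtract (\tfrac{1}{9}b^{4})·f_1 from -a^{2}b^{4} - \tfrac{56}{81}a^{3}b^{2} - \tfrac{5}{9}a^{2}b^{3} - \tfrac{5}{9}a^{2}b^{2} → \tfrac{4}{9}ab^{5} - b^{6} - \tfrac{56}{81}a^{3}b^{2} - \tfrac{5}{9}a^{2}b^{3} - \tfrac{4}{9}ab^{4} - \tfrac{5}{9}a^{2}b^{2} - \tfrac{5}{9}b^{4}
  leading term ab^{5}: subtract (b^{2})·g_3 from \tfrac{4}{9}ab^{5} - b^{6} - \tfrac{56}{81}a^{3}b^{2} - \tfrac{5}{9}a^{2}b^{3} - \tfrac{4}{9}ab^{4} - \tfrac{5}{9}a^{2}b^{2} - \tfrac{5}{9}b^{4} → -\tfrac{56}{81}a^{3}b^{2} - \tfrac{5}{9}a^{2}b^{3} - \tfrac{5}{9}a^{2}b^{2}
  leading term a^{3}b^{2}: subtract (\tfrac{56}{729}ab^{2})·f_1 from -\tfrac{56}{81}a^{3}b^{2} - \tfrac{5}{9}a^{2}b^{3} - \tfrac{5}{9}a^{2}b^{2} → -\tfrac{181}{729}a^{2}b^{3} - \tfrac{56}{81}ab^{4} - \tfrac{629}{729}a^{2}b^{2} - \tfrac{280}{729}ab^{2}
  leading term a^{2}b^{3}: subtract (\tfrac{181}{6561}b^{3})·f_1 from -\tfrac{181}{729}a^{2}b^{3} - \tfrac{56}{81}ab^{4} - \tfrac{629}{729}a^{2}b^{2} - \tfrac{280}{729}ab^{2} → -\tfrac{3812}{6561}ab^{4} - \tfrac{181}{729}b^{5} - \tfrac{629}{729}a^{2}b^{2} - \tfrac{724}{6561}ab^{3} - \tfrac{280}{729}ab^{2} - \tfrac{905}{6561}b^{3}
  leading term ab^{4}: subtract (-\tfrac{953}{729}b)·g_3 from -\tfrac{3812}{6561}ab^{4} - \tfrac{181}{729}b^{5} - \tfrac{629}{729}a^{2}b^{2} - \tfrac{724}{6561}ab^{3} - \tfrac{280}{729}ab^{2} - \tfrac{905}{6561}b^{3} → -\tfrac{14}{9}b^{5} - \tfrac{629}{729}a^{2}b^{2} - \tfrac{56}{81}ab^{3} - \tfrac{280}{729}ab^{2} - \tfrac{70}{81}b^{3}
  leading term b^{5}: subtract (-\tfrac{224}{729})·g_4 from -\tfrac{14}{9}b^{5} - \tfrac{629}{729}a^{2}b^{2} - \tfrac{56}{81}ab^{3} - \tfrac{280}{729}ab^{2} - \tfrac{70}{81}b^{3} → -\tfrac{629}{729}a^{2}b^{2} - \tfrac{56}{81}ab^{3} + \tfrac{14}{9}b^{4} + \tfrac{56}{81}ab^{2} + \tfrac{70}{81}b^{2}
  leading term a^{2}b^{2}: subtract (\tfrac{629}{6561}b^{2})·f_1 from -\tfrac{629}{729}a^{2}b^{2} - \tfrac{56}{81}ab^{3} + \tfrac{14}{9}b^{4} + \tfrac{56}{81}ab^{2} + \tfrac{70}{81}b^{2} → -\tfrac{2020}{6561}ab^{3} + \tfrac{505}{729}b^{4} + \tfrac{2020}{6561}ab^{2} + \tfrac{2525}{6561}b^{2}
  leading term ab^{3}: subtract (-\tfrac{505}{729})·g_3 from -\tfrac{2020}{6561}ab^{3} + \tfrac{505}{729}b^{4} + \tfrac{2020}{6561}ab^{2} + \tfrac{2525}{6561}b^{2} → 0
  remainder 0.

S(g_3,g_4): lcm = ab^{5}. S = -\tfrac{9}{4}b^{6} - 2ab^{4} - \tfrac{56}{81}a^{2}b^{2} - \tfrac{5}{9}ab^{3} - \tfrac{5}{4}b^{4} - \tfrac{5}{9}ab^{2}.
  leading term b^{6}: subtract (-\tfrac{4}{9}b)·g_4 from -\tfrac{9}{4}b^{6} - 2ab^{4} - \tfrac{56}{81}a^{2}b^{2} - \tfrac{5}{9}ab^{3} - \tfrac{5}{4}b^{4} - \tfrac{5}{9}ab^{2} → -2ab^{4} + \tfrac{9}{4}b^{5} - \tfrac{56}{81}a^{2}b^{2} + ab^{3} - \tfrac{5}{9}ab^{2} + \tfrac{5}{4}b^{3}
  leading term ab^{4}: subtract (-\tfrac{9}{2}b)·g_3 from -2ab^{4} + \tfrac{9}{4}b^{5} - \tfrac{56}{81}a^{2}b^{2} + ab^{3} - \tfrac{5}{9}ab^{2} + \tfrac{5}{4}b^{3} → -\tfrac{9}{4}b^{5} - \tfrac{56}{81}a^{2}b^{2} - ab^{3} - \tfrac{5}{9}ab^{2} - \tfrac{5}{4}b^{3}
  leading term b^{5}: subtract (-\tfrac{4}{9})·g_4 from -\tfrac{9}{4}b^{5} - \tfrac{56}{81}a^{2}b^{2} - ab^{3} - \tfrac{5}{9}ab^{2} - \tfrac{5}{4}b^{3} → -\tfrac{56}{81}a^{2}b^{2} - ab^{3} + \tfrac{9}{4}b^{4} + ab^{2} + \tfrac{5}{4}b^{2}
  leading term a^{2}b^{2}: subtract (\tfrac{56}{729}b^{2})·f_1 from -\tfrac{56}{81}a^{2}b^{2} - ab^{3} + \tfrac{9}{4}b^{4} + ab^{2} + \tfrac{5}{4}b^{2} → -\tfrac{505}{729}ab^{3} + \tfrac{505}{324}b^{4} + \tfrac{505}{729}ab^{2} + \tfrac{2525}{2916}b^{2}
  leading term ab^{3}: subtract (-\tfrac{505}{324})·g_3 from -\tfrac{505}{729}ab^{3} + \tfrac{505}{324}b^{4} + \tfrac{505}{729}ab^{2} + \tfrac{2525}{2916}b^{2} → 0
  remainder 0.

Every S-polynomial of the final basis reduces to 0, so we have a Gröbner basis.
Inter-reduce: drop elements whose leading term is divisible by another's, tail-reduce, and make monic.

G = {b^{5} + b^{4} + \tfrac{56}{81}ab^{2} + \tfrac{5}{9}b^{3} + \tfrac{5}{9}b^{2}, ab^{3} - \tfrac{9}{4}b^{4} - ab^{2} - \tfrac{5}{4}b^{2}, a^{2} + \tfrac{4}{9}ab - b^{2} - \tfrac{4}{9}a - \tfrac{5}{9}}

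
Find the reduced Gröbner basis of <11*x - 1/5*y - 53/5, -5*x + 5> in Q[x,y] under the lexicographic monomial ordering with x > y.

Buchberger's algorithm terminates because the ascending chain of leading-term ideals stabilizes.

f_1 = 11*x - 1/5*y - 53/5, LT = x.
f_2 = -5*x + 5, LT = x.

S(f_1,f_2): lcm = x. S = -1/55*y + 2/55.
  leading term y: no divisor's leading term divides it; move -1/55*y to the remainder.
  leading term 1: no divisor's leading term divides it; move 2/55 to the remainder.
  remainder -1/55*y + 2/55 ≠ 0; add g_3 = -1/55*y + 2/55 to the basis.

The other S-polynomials (S(f_1,g_3), S(f_2,g_3)) all reduce to 0 modulo the current basis, so we have a Gröbner basis.
Inter-reduce: drop elements whose leading term is divisible by another's, tail-reduce, and make monic.

G = {x - 1, y - 2}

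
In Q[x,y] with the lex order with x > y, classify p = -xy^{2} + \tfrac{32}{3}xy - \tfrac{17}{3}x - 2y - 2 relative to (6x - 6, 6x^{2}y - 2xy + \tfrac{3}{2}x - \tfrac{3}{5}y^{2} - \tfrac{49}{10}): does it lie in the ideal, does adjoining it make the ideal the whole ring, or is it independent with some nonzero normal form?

First compute the reduced Gröbner basis of I by Buchberger's algorithm.
f_1 = 6x - 6, LT = x.
f_2 = 6x^{2}y - 2xy + \tfrac{3}{2}x - \tfrac{3}{5}y^{2} - \tfrac{49}{10}, LT = x^{2}y.

S(f_1,f_2): lcm = x^{2}y. S = -\tfrac{2}{3}xy - \tfrac{1}{4}x + \tfrac{1}{10}y^{2} + \tfrac{49}{60}.
  leading term xy: subtract (-\tfrac{1}{9}y)·f_1 from -\tfrac{2}{3}xy - \tfrac{1}{4}x + \tfrac{1}{10}y^{2} + \tfrac{49}{60} → -\tfrac{1}{4}x + \tfrac{1}{10}y^{2} - \tfrac{2}{3}y + \tfrac{49}{60}
  leading term x: subtract (-\tfrac{1}{24})·f_1 from -\tfrac{1}{4}x + \tfrac{1}{10}y^{2} - \tfrac{2}{3}y + \tfrac{49}{60} → \tfrac{1}{10}y^{2} - \tfrac{2}{3}y + \tfrac{17}{30}
  leading term y^{2}: no divisor's leading term divides it; move \tfrac{1}{10}y^{2} to the remainder.
  leading term y: no divisor's leading term divides it; move -\tfrac{2}{3}y to the remainder.
  leading term 1: no divisor's leading term divides it; move \tfrac{17}{30} to the remainder.
  remainder \tfrac{1}{10}y^{2} - \tfrac{2}{3}y + \tfrac{17}{30} ≠ 0; add h_3 = \tfrac{1}{10}y^{2} - \tfrac{2}{3}y + \tfrac{17}{30} to the basis.

The other S-polynomials (S(f_1,h_3), S(f_2,h_3)) all reduce to 0 modulo the current basis, so we have a Gröbner basis.
Inter-reduce: drop elements whose leading term is divisible by another's, tail-reduce, and make monic.
Reduced Gröbner basis: {x - 1, y^{2} - \tfrac{20}{3}y + \tfrac{17}{3}}.
Label its elements g_1 = x - 1, g_2 = y^{2} - \tfrac{20}{3}y + \tfrac{17}{3}.

Reduce p = -xy^{2} + \tfrac{32}{3}xy - \tfrac{17}{3}x - 2y - 2 modulo G:
  leading term xy^{2}: subtract (-y^{2})·g_1 from -xy^{2} + \tfrac{32}{3}xy - \tfrac{17}{3}x - 2y - 2 → \tfrac{32}{3}xy - \tfrac{17}{3}x - y^{2} - 2y - 2
  leading term xy: subtract (\tfrac{32}{3}y)·g_1 from \tfrac{32}{3}xy - \tfrac{17}{3}x - y^{2} - 2y - 2 → -\tfrac{17}{3}x - y^{2} + \tfrac{26}{3}y - 2
  leading term x: subtract (-\tfrac{17}{3})·g_1 from -\tfrac{17}{3}x - y^{2} + \tfrac{26}{3}y - 2 → -y^{2} + \tfrac{26}{3}y - \tfrac{23}{3}
  leading term y^{2}: subtract (-1)·g_2 from -y^{2} + \tfrac{26}{3}y - \tfrac{23}{3} → 2y - 2
  leading term y: no divisor's leading term divides it; move 2y to the remainder.
  leading term 1: no divisor's leading term divides it; move -2 to the remainder.
  normal form = 2y - 2.
The normal form is nonzero, so p ∉ I. Since p minus its normal form lies in I, I + (p) = I + (r) where r = 2y - 2; decide whether this ideal is the whole ring.
Run Buchberger on G together with r (pairs among the g_i already reduce to 0 since G is a Gröbner basis):
g_1 = x - 1, LT = x.
g_2 = y^{2} - \tfrac{20}{3}y + \tfrac{17}{3}, LT = y^{2}.
r = 2y - 2, LT = y.

The S-polynomials (S(g_1,g_2), S(g_1,r), S(g_2,r)) all reduce to 0 modulo the current basis, so we have a Gröbner basis.
Inter-reduce: drop elements whose leading term is divisible by another's, tail-reduce, and make monic.
Reduced Gröbner basis: {x - 1, y - 1}.
The reduced Gröbner basis of I + (p) is {x - 1, y - 1} ≠ {1}, a proper ideal, so the enlarged system stays consistent: p is independent of I, with normal form 2y - 2.

Ideal membership is decidable via reduction modulo a Gröbner basis.

-xy^{2} + \tfrac{32}{3}xy - \tfrac{17}{3}x - 2y - 2 is independent of I; its normal form modulo I is 2y - 2.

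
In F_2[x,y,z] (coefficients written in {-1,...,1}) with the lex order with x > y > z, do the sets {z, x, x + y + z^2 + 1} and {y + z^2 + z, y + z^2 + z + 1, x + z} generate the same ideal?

No, the ideals differ.

Two ideals are equal iff their reduced Gröbner bases coincide (the reduced basis is unique for a fixed ordering).
Buchberger on the first generating set:
f_1 = z, LT = z.
f_2 = x, LT = x.
f_3 = x + y + z^2 + 1, LT = x.

S(f_2,f_3): lcm = x. S = y + z^2 + 1.
  leading term y: no divisor's leading term divides it; move y to the remainder.
  leading term z^2: subtract (z)·f_1 from z^2 + 1 → 1
  leading term 1: no divisor's leading term divides it; move 1 to the remainder.
  remainder y + 1 ≠ 0; add g_4 = y + 1 to the basis.

The other S-polynomials (S(f_1,f_2), S(f_1,f_3), S(f_1,g_4), S(f_2,g_4), S(f_3,g_4)) all reduce to 0 modulo the current basis, so we have a Gröbner basis.
Inter-reduce: drop elements whose leading term is divisible by another's, tail-reduce, and make monic.
Reduced Gröbner basis: {x, y + 1, z}.

Buchberger on the second generating set:
h_1 = y + z^2 + z, LT = y.
h_2 = y + z^2 + z + 1, LT = y.
h_3 = x + z, LT = x.

S(h_1,h_2): lcm = y. S = 1.
  leading term 1: no divisor's leading term divides it; move 1 to the remainder.
  remainder 1 ≠ 0; add k_4 = 1 to the basis.

The other S-polynomials (S(h_1,h_3), S(h_2,h_3), S(h_1,k_4), S(h_2,k_4), S(h_3,k_4)) all reduce to 0 modulo the current basis, so we have a Gröbner basis.
Inter-reduce: drop elements whose leading term is divisible by another's, tail-reduce, and make monic.
Reduced Gröbner basis: {1}.

The bases are distinct; the ideals are different.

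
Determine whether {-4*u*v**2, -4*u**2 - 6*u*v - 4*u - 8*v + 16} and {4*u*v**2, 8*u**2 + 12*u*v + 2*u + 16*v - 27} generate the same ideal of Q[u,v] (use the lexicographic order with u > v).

No, the ideals differ.

Since reduced Gröbner bases are canonical representatives of ideals under a given ordering, it suffices to compute and compare them.
Buchberger on the first generating set:
f_1 = -4*u*v**2, LT = u*v**2.
f_2 = -4*u**2 - 6*u*v - 4*u - 8*v + 16, LT = u**2.

S(f_1,f_2): lcm = u**2*v**2. S = -3/2*u*v**3 - u*v**2 - 2*v**3 + 4*v**2.
  reduce S modulo (f_1, f_2):
  remainder -2*v**3 + 4*v**2 ≠ 0; add g_3 = -2*v**3 + 4*v**2 to the basis.

The other S-polynomials (S(f_1,g_3), S(f_2,g_3)) all reduce to 0 modulo the current basis, so we have a Gröbner basis.
Inter-reduce: drop elements whose leading term is divisible by another's, tail-reduce, and make monic.
Reduced Gröbner basis: {u**2 + 3/2*u*v + u + 2*v - 4, u*v**2, v**3 - 2*v**2}.

Buchberger on the second generating set:
h_1 = 4*u*v**2, LT = u*v**2.
h_2 = 8*u**2 + 12*u*v + 2*u + 16*v - 27, LT = u**2.

S(h_1,h_2): lcm = u**2*v**2. S = -3/2*u*v**3 - 1/4*u*v**2 - 2*v**3 + 27/8*v**2.
  reduce S modulo (h_1, h_2):
  remainder -2*v**3 + 27/8*v**2 ≠ 0; add k_3 = -2*v**3 + 27/8*v**2 to the basis.

The other S-polynomials (S(h_1,k_3), S(h_2,k_3)) all reduce to 0 modulo the current basis, so we have a Gröbner basis.
Inter-reduce: drop elements whose leading term is divisible by another's, tail-reduce, and make monic.
Reduced Gröbner basis: {u**2 + 3/2*u*v + 1/4*u + 2*v - 27/8, u*v**2, v**3 - 27/16*v**2}.

The bases are distinct; the ideals are different.
The same test decides containment: I ⊆ J iff every generator of I reduces to 0 modulo a Gröbner basis of J.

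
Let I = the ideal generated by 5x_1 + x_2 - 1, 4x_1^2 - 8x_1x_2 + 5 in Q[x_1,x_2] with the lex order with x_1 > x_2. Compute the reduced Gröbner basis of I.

G = {x_1 + 1/5x_2 - 1/5, x_2^2 - 12/11x_2 + 129/44}

f_1 = 5x_1 + x_2 - 1, LT = x_1.
f_2 = 4x_1^2 - 8x_1x_2 + 5, LT = x_1^2.

S(f_1,f_2): lcm = x_1^2. S = 11/5x_1x_2 - 1/5x_1 - 5/4.
  leading term x_1x_2: subtract (11/25x_2)·f_1 from 11/5x_1x_2 - 1/5x_1 - 5/4 → -1/5x_1 - 11/25x_2^2 + 11/25x_2 - 5/4
  leading term x_1: subtract (-1/25)·f_1 from -1/5x_1 - 11/25x_2^2 + 11/25x_2 - 5/4 → -11/25x_2^2 + 12/25x_2 - 129/100
  leading term x_2^2: no divisor's leading term divides it; move -11/25x_2^2 to the remainder.
  leading term x_2: no divisor's leading term divides it; move 12/25x_2 to the remainder.
  leading term 1: no divisor's leading term divides it; move -129/100 to the remainder.
  remainder -11/25x_2^2 + 12/25x_2 - 129/100 ≠ 0; add g_3 = -11/25x_2^2 + 12/25x_2 - 129/100 to the basis.

S(f_1,g_3): leading monomials are coprime, so the S-polynomial reduces to 0 (Buchberger's first criterion).
S(f_2,g_3): leading monomials are coprime, so the S-polynomial reduces to 0 (Buchberger's first criterion).
Every S-polynomial of the final basis reduces to 0, so we have a Gröbner basis.
Inter-reduce: drop elements whose leading term is divisible by another's, tail-reduce, and make monic.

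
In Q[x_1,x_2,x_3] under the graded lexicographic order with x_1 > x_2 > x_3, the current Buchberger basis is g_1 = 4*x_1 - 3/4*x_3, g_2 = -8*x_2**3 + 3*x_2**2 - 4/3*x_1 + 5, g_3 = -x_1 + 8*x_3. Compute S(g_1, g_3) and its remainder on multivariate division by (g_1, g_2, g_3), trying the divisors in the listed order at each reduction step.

lcm(LM(g_1), LM(g_3)) = x_1.
S = (lcm/LT(g_1))·g_1 − (lcm/LT(g_3))·g_3 = 125/16*x_3.
Reduce S modulo (g_1, g_2, g_3) in that order:
  leading term x_3: no divisor's leading term divides it; move 125/16*x_3 to the remainder.
The remainder 125/16*x_3 is nonzero, so it would be added as the next basis element.

S(g_1, g_3) = 125/16*x_3; remainder on division = 125/16*x_3.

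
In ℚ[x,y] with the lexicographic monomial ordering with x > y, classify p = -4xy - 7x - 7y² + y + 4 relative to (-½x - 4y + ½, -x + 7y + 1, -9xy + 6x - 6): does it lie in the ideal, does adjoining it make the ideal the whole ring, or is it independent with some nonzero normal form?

Adjoining -4xy - 7x - 7y² + y + 4 makes the ideal the whole ring: the system is inconsistent.

First compute the reduced Gröbner basis of I by Buchberger's algorithm.
f_1 = -½x - 4y + ½, LT = x.
f_2 = -x + 7y + 1, LT = x.
f_3 = -9xy + 6x - 6, LT = xy.

S(f_1,f_2): lcm = x. S = 15y.
  leading term y: no divisor's leading term divides it; move 15y to the remainder.
  remainder 15y ≠ 0; add h_4 = 15y to the basis.

The other S-polynomials (S(f_1,f_3), S(f_2,f_3), S(f_1,h_4), S(f_2,h_4), S(f_3,h_4)) all reduce to 0 modulo the current basis, so we have a Gröbner basis.
Inter-reduce: drop elements whose leading term is divisible by another's, tail-reduce, and make monic.
Reduced Gröbner basis: {x - 1, y}.
Label its elements g_1 = x - 1, g_2 = y.

Reduce p = -4xy - 7x - 7y² + y + 4 modulo G:
  leading term xy: subtract (-4y)·g_1 from -4xy - 7x - 7y² + y + 4 → -7x - 7y² - 3y + 4
  leading term x: subtract (-7)·g_1 from -7x - 7y² - 3y + 4 → -7y² - 3y - 3
  leading term y²: subtract (-7y)·g_2 from -7y² - 3y - 3 → -3y - 3
  leading term y: subtract (-3)·g_2 from -3y - 3 → -3
  leading term 1: no divisor's leading term divides it; move -3 to the remainder.
  normal form = -3.
The normal form is nonzero, so p ∉ I. Since p minus its normal form lies in I, I + (p) = I + (r) where r = -3; decide whether this ideal is the whole ring.
Here r = -3 is a nonzero constant, hence a unit: 1 ∈ I + (p), the Gröbner basis of I + (p) is {1}, and the enlarged system has no common solution — adjoining p is inconsistent.

The remainder on division by a Gröbner basis is unique — it is the normal form.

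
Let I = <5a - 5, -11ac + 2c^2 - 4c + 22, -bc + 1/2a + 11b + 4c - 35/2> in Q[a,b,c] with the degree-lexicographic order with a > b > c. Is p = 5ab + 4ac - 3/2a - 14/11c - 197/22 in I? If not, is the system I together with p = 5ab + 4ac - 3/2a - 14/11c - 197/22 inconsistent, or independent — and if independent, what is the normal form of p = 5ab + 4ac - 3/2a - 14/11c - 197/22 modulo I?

5ab + 4ac - 3/2a - 14/11c - 197/22 lies in I (it reduces to 0).

First compute the reduced Gröbner basis of I by Buchberger's algorithm.
f_1 = 5a - 5, LT = a.
f_2 = -11ac + 2c^2 - 4c + 22, LT = ac.
f_3 = -bc + 1/2a + 11b + 4c - 35/2, LT = bc.

S(f_1,f_2): lcm = ac. S = 2/11c^2 - 15/11c + 2.
  leading term c^2: no divisor's leading term divides it; move 2/11c^2 to the remainder.
  leading term c: no divisor's leading term divides it; move -15/11c to the remainder.
  leading term 1: no divisor's leading term divides it; move 2 to the remainder.
  remainder 2/11c^2 - 15/11c + 2 ≠ 0; add h_4 = 2/11c^2 - 15/11c + 2 to the basis.

S(f_1,f_3): leading monomials are coprime, so the S-polynomial reduces to 0 (Buchberger's first criterion).
S(f_2,f_3): lcm = abc. S = -2/11bc^2 + 1/2a^2 + 11ab + 4ac + 4/11bc - 35/2a - 2b.
  leading term bc^2: subtract (2/11c)·f_3 from -2/11bc^2 + 1/2a^2 + 11ab + 4ac + 4/11bc - 35/2a - 2b → 1/2a^2 + 11ab + 43/11ac - 18/11bc - 8/11c^2 - 35/2a - 2b + 35/11c
  leading term a^2: subtract (1/10a)·f_1 from 1/2a^2 + 11ab + 43/11ac - 18/11bc - 8/11c^2 - 35/2a - 2b + 35/11c → 11ab + 43/11ac - 18/11bc - 8/11c^2 - 17a - 2b + 35/11c
  leading term ab: subtract (11/5b)·f_1 from 11ab + 43/11ac - 18/11bc - 8/11c^2 - 17a - 2b + 35/11c → 43/11ac - 18/11bc - 8/11c^2 - 17a + 9b + 35/11c
  leading term ac: subtract (43/55c)·f_1 from 43/11ac - 18/11bc - 8/11c^2 - 17a + 9b + 35/11c → -18/11bc - 8/11c^2 - 17a + 9b + 78/11c
  leading term bc: subtract (18/11)·f_3 from -18/11bc - 8/11c^2 - 17a + 9b + 78/11c → -8/11c^2 - 196/11a - 9b + 6/11c + 315/11
  leading term c^2: subtract (-4)·h_4 from -8/11c^2 - 196/11a - 9b + 6/11c + 315/11 → -196/11a - 9b - 54/11c + 403/11
  leading term a: subtract (-196/55)·f_1 from -196/11a - 9b - 54/11c + 403/11 → -9b - 54/11c + 207/11
  leading term b: no divisor's leading term divides it; move -9b to the remainder.
  leading term c: no divisor's leading term divides it; move -54/11c to the remainder.
  leading term 1: no divisor's leading term divides it; move 207/11 to the remainder.
  remainder -9b - 54/11c + 207/11 ≠ 0; add h_5 = -9b - 54/11c + 207/11 to the basis.

S(f_1,h_4): leading monomials are coprime, so the S-polynomial reduces to 0 (Buchberger's first criterion).
S(f_2,h_4): lcm = ac^2. S = -2/11c^3 + 15/2ac + 4/11c^2 - 11a - 2c.
  leading term c^3: subtract (-c)·h_4 from -2/11c^3 + 15/2ac + 4/11c^2 - 11a - 2c → 15/2ac - c^2 - 11a
  leading term ac: subtract (3/2c)·f_1 from 15/2ac - c^2 - 11a → -c^2 - 11a + 15/2c
  leading term c^2: subtract (-11/2)·h_4 from -c^2 - 11a + 15/2c → -11a + 11
  leading term a: subtract (-11/5)·f_1 from -11a + 11 → 0
  remainder 0.

S(f_3,h_4): lcm = bc^2. S = -1/2ac - 7/2bc - 4c^2 - 11b + 35/2c.
  leading term ac: subtract (-1/10c)·f_1 from -1/2ac - 7/2bc - 4c^2 - 11b + 35/2c → -7/2bc - 4c^2 - 11b + 17c
  leading term bc: subtract (7/2)·f_3 from -7/2bc - 4c^2 - 11b + 17c → -4c^2 - 7/4a - 99/2b + 3c + 245/4
  leading term c^2: subtract (-22)·h_4 from -4c^2 - 7/4a - 99/2b + 3c + 245/4 → -7/4a - 99/2b - 27c + 421/4
  leading term a: subtract (-7/20)·f_1 from -7/4a - 99/2b - 27c + 421/4 → -99/2b - 27c + 207/2
  leading term b: subtract (11/2)·h_5 from -99/2b - 27c + 207/2 → 0
  remainder 0.

S(f_1,h_5): leading monomials are coprime, so the S-polynomial reduces to 0 (Buchberger's first criterion).
S(f_2,h_5): leading monomials are coprime, so the S-polynomial reduces to 0 (Buchberger's first criterion).
S(f_3,h_5): lcm = bc. S = -6/11c^2 - 1/2a - 11b - 21/11c + 35/2.
  leading term c^2: subtract (-3)·h_4 from -6/11c^2 - 1/2a - 11b - 21/11c + 35/2 → -1/2a - 11b - 6c + 47/2
  leading term a: subtract (-1/10)·f_1 from -1/2a - 11b - 6c + 47/2 → -11b - 6c + 23
  leading term b: subtract (11/9)·h_5 from -11b - 6c + 23 → 0
  remainder 0.

S(h_4,h_5): leading monomials are coprime, so the S-polynomial reduces to 0 (Buchberger's first criterion).
Every S-polynomial of the final basis reduces to 0, so we have a Gröbner basis.
Inter-reduce: drop elements whose leading term is divisible by another's, tail-reduce, and make monic.
Reduced Gröbner basis: {c^2 - 15/2c + 11, a - 1, b + 6/11c - 23/11}.
Label its elements g_1 = c^2 - 15/2c + 11, g_2 = a - 1, g_3 = b + 6/11c - 23/11.

Reduce p = 5ab + 4ac - 3/2a - 14/11c - 197/22 modulo G:
  leading term ab: subtract (5b)·g_2 from 5ab + 4ac - 3/2a - 14/11c - 197/22 → 4ac - 3/2a + 5b - 14/11c - 197/22
  leading term ac: subtract (4c)·g_2 from 4ac - 3/2a + 5b - 14/11c - 197/22 → -3/2a + 5b + 30/11c - 197/22
  leading term a: subtract (-3/2)·g_2 from -3/2a + 5b + 30/11c - 197/22 → 5b + 30/11c - 115/11
  leading term b: subtract (5)·g_3 from 5b + 30/11c - 115/11 → 0
  normal form = 0.
Since the normal form is 0, p ∈ I.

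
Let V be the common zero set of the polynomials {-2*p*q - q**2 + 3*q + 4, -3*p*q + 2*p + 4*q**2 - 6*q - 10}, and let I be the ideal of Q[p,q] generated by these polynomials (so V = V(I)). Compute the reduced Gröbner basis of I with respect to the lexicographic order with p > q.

G = {p + 11/4*q**2 - 21/4*q - 8, q**3 - 23/11*q**2 - 26/11*q + 8/11}

f_1 = -2*p*q - q**2 + 3*q + 4, LT = p*q.
f_2 = -3*p*q + 2*p + 4*q**2 - 6*q - 10, LT = p*q.

S(f_1,f_2): lcm = p*q. S = 2/3*p + 11/6*q**2 - 7/2*q - 16/3.
  reduce S modulo (f_1, f_2):
  remainder 2/3*p + 11/6*q**2 - 7/2*q - 16/3 ≠ 0; add g_3 = 2/3*p + 11/6*q**2 - 7/2*q - 16/3 to the basis.

S(f_1,g_3): lcm = p*q. S = -11/4*q**3 + 23/4*q**2 + 13/2*q - 2.
  reduce S modulo (f_1, f_2, g_3):
  remainder -11/4*q**3 + 23/4*q**2 + 13/2*q - 2 ≠ 0; add g_4 = -11/4*q**3 + 23/4*q**2 + 13/2*q - 2 to the basis.

The other S-polynomials (S(f_2,g_3), S(f_1,g_4), S(f_2,g_4), S(g_3,g_4)) all reduce to 0 modulo the current basis, so we have a Gröbner basis.
Inter-reduce: drop elements whose leading term is divisible by another's, tail-reduce, and make monic.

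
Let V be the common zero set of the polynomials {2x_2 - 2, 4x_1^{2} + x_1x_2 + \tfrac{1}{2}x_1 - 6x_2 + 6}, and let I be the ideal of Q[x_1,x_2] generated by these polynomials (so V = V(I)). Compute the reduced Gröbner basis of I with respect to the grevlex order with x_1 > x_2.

G = {x_1^{2} + \tfrac{3}{8}x_1, x_2 - 1}

f_1 = 2x_2 - 2, LT = x_2.
f_2 = 4x_1^{2} + x_1x_2 + \tfrac{1}{2}x_1 - 6x_2 + 6, LT = x_1^{2}.

The S-polynomials (S(f_1,f_2)) all reduce to 0 modulo the current basis, so we have a Gröbner basis.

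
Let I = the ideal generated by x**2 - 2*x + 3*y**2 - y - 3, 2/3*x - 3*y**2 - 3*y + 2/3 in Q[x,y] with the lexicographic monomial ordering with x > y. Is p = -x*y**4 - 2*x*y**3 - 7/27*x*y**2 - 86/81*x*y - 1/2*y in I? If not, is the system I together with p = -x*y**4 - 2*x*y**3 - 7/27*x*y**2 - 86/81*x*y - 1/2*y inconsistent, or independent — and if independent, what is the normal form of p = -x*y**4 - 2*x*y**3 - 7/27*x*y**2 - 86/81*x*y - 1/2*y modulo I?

-x*y**4 - 2*x*y**3 - 7/27*x*y**2 - 86/81*x*y - 1/2*y is independent of I; its normal form modulo I is -9*y**3 - 9*y**2 + 3/2*y.

First compute the reduced Gröbner basis of I by Buchberger's algorithm.
f_1 = x**2 - 2*x + 3*y**2 - y - 3, LT = x**2.
f_2 = 2/3*x - 3*y**2 - 3*y + 2/3, LT = x.

S(f_1,f_2): lcm = x**2. S = 9/2*x*y**2 + 9/2*x*y - 3*x + 3*y**2 - y - 3.
  leading term x*y**2: subtract (27/4*y**2)·f_2 from 9/2*x*y**2 + 9/2*x*y - 3*x + 3*y**2 - y - 3 → 9/2*x*y - 3*x + 81/4*y**4 + 81/4*y**3 - 3/2*y**2 - y - 3
  leading term x*y: subtract (27/4*y)·f_2 from 9/2*x*y - 3*x + 81/4*y**4 + 81/4*y**3 - 3/2*y**2 - y - 3 → -3*x + 81/4*y**4 + 81/2*y**3 + 75/4*y**2 - 11/2*y - 3
  leading term x: subtract (-9/2)·f_2 from -3*x + 81/4*y**4 + 81/2*y**3 + 75/4*y**2 - 11/2*y - 3 → 81/4*y**4 + 81/2*y**3 + 21/4*y**2 - 19*y
  leading term y**4: no divisor's leading term divides it; move 81/4*y**4 to the remainder.
  leading term y**3: no divisor's leading term divides it; move 81/2*y**3 to the remainder.
  leading term y**2: no divisor's leading term divides it; move 21/4*y**2 to the remainder.
  leading term y: no divisor's leading term divides it; move -19*y to the remainder.
  remainder 81/4*y**4 + 81/2*y**3 + 21/4*y**2 - 19*y ≠ 0; add h_3 = 81/4*y**4 + 81/2*y**3 + 21/4*y**2 - 19*y to the basis.

The other S-polynomials (S(f_1,h_3), S(f_2,h_3)) all reduce to 0 modulo the current basis, so we have a Gröbner basis.
Inter-reduce: drop elements whose leading term is divisible by another's, tail-reduce, and make monic.
Reduced Gröbner basis: {x - 9/2*y**2 - 9/2*y + 1, y**4 + 2*y**3 + 7/27*y**2 - 76/81*y}.
Label its elements g_1 = x - 9/2*y**2 - 9/2*y + 1, g_2 = y**4 + 2*y**3 + 7/27*y**2 - 76/81*y.

Reduce p = -x*y**4 - 2*x*y**3 - 7/27*x*y**2 - 86/81*x*y - 1/2*y modulo G:
  leading term x*y**4: subtract (-y**4)·g_1 from -x*y**4 - 2*x*y**3 - 7/27*x*y**2 - 86/81*x*y - 1/2*y → -2*x*y**3 - 7/27*x*y**2 - 86/81*x*y - 9/2*y**6 - 9/2*y**5 + y**4 - 1/2*y
  leading term x*y**3: subtract (-2*y**3)·g_1 from -2*x*y**3 - 7/27*x*y**2 - 86/81*x*y - 9/2*y**6 - 9/2*y**5 + y**4 - 1/2*y → -7/27*x*y**2 - 86/81*x*y - 9/2*y**6 - 27/2*y**5 - 8*y**4 + 2*y**3 - 1/2*y
  leading term x*y**2: subtract (-7/27*y**2)·g_1 from -7/27*x*y**2 - 86/81*x*y - 9/2*y**6 - 27/2*y**5 - 8*y**4 + 2*y**3 - 1/2*y → -86/81*x*y - 9/2*y**6 - 27/2*y**5 - 55/6*y**4 + 5/6*y**3 + 7/27*y**2 - 1/2*y
  leading term x*y: subtract (-86/81*y)·g_1 from -86/81*x*y - 9/2*y**6 - 27/2*y**5 - 55/6*y**4 + 5/6*y**3 + 7/27*y**2 - 1/2*y → -9/2*y**6 - 27/2*y**5 - 55/6*y**4 - 71/18*y**3 - 122/27*y**2 + 91/162*y
  leading term y**6: subtract (-9/2*y**2)·g_2 from -9/2*y**6 - 27/2*y**5 - 55/6*y**4 - 71/18*y**3 - 122/27*y**2 + 91/162*y → -9/2*y**5 - 8*y**4 - 49/6*y**3 - 122/27*y**2 + 91/162*y
  leading term y**5: subtract (-9/2*y)·g_2 from -9/2*y**5 - 8*y**4 - 49/6*y**3 - 122/27*y**2 + 91/162*y → y**4 - 7*y**3 - 236/27*y**2 + 91/162*y
  leading term y**4: subtract (1)·g_2 from y**4 - 7*y**3 - 236/27*y**2 + 91/162*y → -9*y**3 - 9*y**2 + 3/2*y
  leading term y**3: no divisor's leading term divides it; move -9*y**3 to the remainder.
  leading term y**2: no divisor's leading term divides it; move -9*y**2 to the remainder.
  leading term y: no divisor's leading term divides it; move 3/2*y to the remainder.
  normal form = -9*y**3 - 9*y**2 + 3/2*y.
The normal form is nonzero, so p ∉ I. Since p minus its normal form lies in I, I + (p) = I + (r) where r = -9*y**3 - 9*y**2 + 3/2*y; decide whether this ideal is the whole ring.
Run Buchberger on G together with r (pairs among the g_i already reduce to 0 since G is a Gröbner basis):
g_1 = x - 9/2*y**2 - 9/2*y + 1, LT = x.
g_2 = y**4 + 2*y**3 + 7/27*y**2 - 76/81*y, LT = y**4.
r = -9*y**3 - 9*y**2 + 3/2*y, LT = y**3.

S(g_2,r): lcm = y**4. S = y**3 + 23/54*y**2 - 76/81*y.
  leading term y**3: subtract (-1/9)·r from y**3 + 23/54*y**2 - 76/81*y → -31/54*y**2 - 125/162*y
  leading term y**2: no divisor's leading term divides it; move -31/54*y**2 to the remainder.
  leading term y: no divisor's leading term divides it; move -125/162*y to the remainder.
  remainder -31/54*y**2 - 125/162*y ≠ 0; add m_4 = -31/54*y**2 - 125/162*y to the basis.

S(g_2,m_4): lcm = y**4. S = 61/93*y**3 + 7/27*y**2 - 76/81*y.
  leading term y**3: subtract (-61/837)·r from 61/93*y**3 + 7/27*y**2 - 76/81*y → -332/837*y**2 - 4163/5022*y
  leading term y**2: subtract (664/961)·m_4 from -332/837*y**2 - 4163/5022*y → -5117/17298*y
  leading term y: no divisor's leading term divides it; move -5117/17298*y to the remainder.
  remainder -5117/17298*y ≠ 0; add m_5 = -5117/17298*y to the basis.

The other S-polynomials (S(g_1,g_2), S(g_1,r), S(g_1,m_4), S(r,m_4), S(g_1,m_5), S(g_2,m_5), S(r,m_5), S(m_4,m_5)) all reduce to 0 modulo the current basis, so we have a Gröbner basis.
Inter-reduce: drop elements whose leading term is divisible by another's, tail-reduce, and make monic.
Reduced Gröbner basis: {x + 1, y}.
The reduced Gröbner basis of I + (p) is {x + 1, y} ≠ {1}, a proper ideal, so the enlarged system stays consistent: p is independent of I, with normal form -9*y**3 - 9*y**2 + 3/2*y.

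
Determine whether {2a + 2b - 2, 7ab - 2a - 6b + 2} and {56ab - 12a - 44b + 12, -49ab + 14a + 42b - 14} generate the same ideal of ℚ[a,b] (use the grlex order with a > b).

Since reduced Gröbner bases are canonical representatives of ideals under a given ordering, it suffices to compute and compare them.
Buchberger on the first generating set:
f_1 = 2a + 2b - 2, LT = a.
f_2 = 7ab - 2a - 6b + 2, LT = ab.

S(f_1,f_2): lcm = ab. S = b² + 2/7a - 1/7b - 2/7.
  leading term b²: no divisor's leading term divides it; move b² to the remainder.
  leading term a: subtract (1/7)·f_1 from 2/7a - 1/7b - 2/7 → -3/7b
  leading term b: no divisor's leading term divides it; move -3/7b to the remainder.
  remainder b² - 3/7b ≠ 0; add g_3 = b² - 3/7b to the basis.

The other S-polynomials (S(f_1,g_3), S(f_2,g_3)) all reduce to 0 modulo the current basis, so we have a Gröbner basis.
Inter-reduce: drop elements whose leading term is divisible by another's, tail-reduce, and make monic.
Reduced Gröbner basis: {b² - 3/7b, a + b - 1}.

Buchberger on the second generating set:
h_1 = 56ab - 12a - 44b + 12, LT = ab.
h_2 = -49ab + 14a + 42b - 14, LT = ab.

S(h_1,h_2): lcm = ab. S = 1/14a + 1/14b - 1/14.
  leading term a: no divisor's leading term divides it; move 1/14a to the remainder.
  leading term b: no divisor's leading term divides it; move 1/14b to the remainder.
  leading term 1: no divisor's leading term divides it; move -1/14 to the remainder.
  remainder 1/14a + 1/14b - 1/14 ≠ 0; add k_3 = 1/14a + 1/14b - 1/14 to the basis.

S(h_1,k_3): lcm = ab. S = -b² - 3/14a + 3/14b + 3/14.
  leading term b²: no divisor's leading term divides it; move -b² to the remainder.
  leading term a: subtract (-3)·k_3 from -3/14a + 3/14b + 3/14 → 3/7b
  leading term b: no divisor's leading term divides it; move 3/7b to the remainder.
  remainder -b² + 3/7b ≠ 0; add k_4 = -b² + 3/7b to the basis.

The other S-polynomials (S(h_2,k_3), S(h_1,k_4), S(h_2,k_4), S(k_3,k_4)) all reduce to 0 modulo the current basis, so we have a Gröbner basis.
Inter-reduce: drop elements whose leading term is divisible by another's, tail-reduce, and make monic.
Reduced Gröbner basis: {b² - 3/7b, a + b - 1}.

Same reduced basis, so the two generating sets span the same ideal.

Yes, the ideals are equal.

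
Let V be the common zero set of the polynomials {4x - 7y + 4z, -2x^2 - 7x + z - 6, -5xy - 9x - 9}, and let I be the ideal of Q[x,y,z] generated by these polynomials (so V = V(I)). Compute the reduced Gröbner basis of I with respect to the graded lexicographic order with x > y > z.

f_1 = 4x - 7y + 4z, LT = x.
f_2 = -2x^2 - 7x + z - 6, LT = x^2.
f_3 = -5xy - 9x - 9, LT = xy.

S(f_1,f_2): lcm = x^2. S = -7/4xy + xz - 7/2x + 1/2z - 3.
  leading term xy: subtract (-7/16y)·f_1 from -7/4xy + xz - 7/2x + 1/2z - 3 → xz - 49/16y^2 + 7/4yz - 7/2x + 1/2z - 3
  leading term xz: subtract (1/4z)·f_1 from xz - 49/16y^2 + 7/4yz - 7/2x + 1/2z - 3 → -49/16y^2 + 7/2yz - z^2 - 7/2x + 1/2z - 3
  leading term y^2: no divisor's leading term divides it; move -49/16y^2 to the remainder.
  leading term yz: no divisor's leading term divides it; move 7/2yz to the remainder.
  leading term z^2: no divisor's leading term divides it; move -z^2 to the remainder.
  leading term x: subtract (-7/8)·f_1 from -7/2x + 1/2z - 3 → -49/8y + 4z - 3
  leading term y: no divisor's leading term divides it; move -49/8y to the remainder.
  leading term z: no divisor's leading term divides it; move 4z to the remainder.
  leading term 1: no divisor's leading term divides it; move -3 to the remainder.
  remainder -49/16y^2 + 7/2yz - z^2 - 49/8y + 4z - 3 ≠ 0; add g_4 = -49/16y^2 + 7/2yz - z^2 - 49/8y + 4z - 3 to the basis.

S(f_1,f_3): lcm = xy. S = -7/4y^2 + yz - 9/5x - 9/5.
  leading term y^2: subtract (4/7)·g_4 from -7/4y^2 + yz - 9/5x - 9/5 → -yz + 4/7z^2 - 9/5x + 7/2y - 16/7z - 3/35
  leading term yz: no divisor's leading term divides it; move -yz to the remainder.
  leading term z^2: no divisor's leading term divides it; move 4/7z^2 to the remainder.
  leading term x: subtract (-9/20)·f_1 from -9/5x + 7/2y - 16/7z - 3/35 → 7/20y - 17/35z - 3/35
  leading term y: no divisor's leading term divides it; move 7/20y to the remainder.
  leading term z: no divisor's leading term divides it; move -17/35z to the remainder.
  leading term 1: no divisor's leading term divides it; move -3/35 to the remainder.
  remainder -yz + 4/7z^2 + 7/20y - 17/35z - 3/35 ≠ 0; add g_5 = -yz + 4/7z^2 + 7/20y - 17/35z - 3/35 to the basis.

S(f_2,f_3): lcm = x^2y. S = -9/5x^2 + 7/2xy - 1/2yz - 9/5x + 3y.
  leading term x^2: subtract (-9/20x)·f_1 from -9/5x^2 + 7/2xy - 1/2yz - 9/5x + 3y → 7/20xy + 9/5xz - 1/2yz - 9/5x + 3y
  leading term xy: subtract (7/80y)·f_1 from 7/20xy + 9/5xz - 1/2yz - 9/5x + 3y → 9/5xz + 49/80y^2 - 17/20yz - 9/5x + 3y
  leading term xz: subtract (9/20z)·f_1 from 9/5xz + 49/80y^2 - 17/20yz - 9/5x + 3y → 49/80y^2 + 23/10yz - 9/5z^2 - 9/5x + 3y
  leading term y^2: subtract (-1/5)·g_4 from 49/80y^2 + 23/10yz - 9/5z^2 - 9/5x + 3y → 3yz - 2z^2 - 9/5x + 71/40y + 4/5z - 3/5
  leading term yz: subtract (-3)·g_5 from 3yz - 2z^2 - 9/5x + 71/40y + 4/5z - 3/5 → -2/7z^2 - 9/5x + 113/40y - 23/35z - 6/7
  leading term z^2: no divisor's leading term divides it; move -2/7z^2 to the remainder.
  leading term x: subtract (-9/20)·f_1 from -9/5x + 113/40y - 23/35z - 6/7 → -13/40y + 8/7z - 6/7
  leading term y: no divisor's leading term divides it; move -13/40y to the remainder.
  leading term z: no divisor's leading term divides it; move 8/7z to the remainder.
  leading term 1: no divisor's leading term divides it; move -6/7 to the remainder.
  remainder -2/7z^2 - 13/40y + 8/7z - 6/7 ≠ 0; add g_6 = -2/7z^2 - 13/40y + 8/7z - 6/7 to the basis.

The other S-polynomials (S(f_1,g_4), S(f_2,g_4), S(f_3,g_4), S(f_1,g_5), S(f_2,g_5), S(f_3,g_5), S(g_4,g_5), S(f_1,g_6), S(f_2,g_6), S(f_3,g_6), S(g_4,g_6), S(g_5,g_6)) all reduce to 0 modulo the current basis, so we have a Gröbner basis.
Inter-reduce: drop elements whose leading term is divisible by another's, tail-reduce, and make monic.

G = {y^2 + 69/35y - 72/35z + 72/35, yz + 3/10y - 9/5z + 9/5, z^2 + 91/80y - 4z + 3, x - 7/4y + z}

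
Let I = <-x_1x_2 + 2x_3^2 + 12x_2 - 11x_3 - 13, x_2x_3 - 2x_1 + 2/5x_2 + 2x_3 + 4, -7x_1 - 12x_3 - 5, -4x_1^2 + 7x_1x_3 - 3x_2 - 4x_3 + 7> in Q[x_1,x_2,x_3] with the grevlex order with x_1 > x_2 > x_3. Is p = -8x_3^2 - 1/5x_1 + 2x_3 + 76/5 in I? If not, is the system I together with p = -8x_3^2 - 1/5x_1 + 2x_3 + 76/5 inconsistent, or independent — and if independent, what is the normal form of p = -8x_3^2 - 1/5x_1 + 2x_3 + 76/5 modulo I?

Adjoining -8x_3^2 - 1/5x_1 + 2x_3 + 76/5 makes the ideal the whole ring: the system is inconsistent.

First compute the reduced Gröbner basis of I by Buchberger's algorithm.
f_1 = -x_1x_2 + 2x_3^2 + 12x_2 - 11x_3 - 13, LT = x_1x_2.
f_2 = x_2x_3 - 2x_1 + 2/5x_2 + 2x_3 + 4, LT = x_2x_3.
f_3 = -7x_1 - 12x_3 - 5, LT = x_1.
f_4 = -4x_1^2 + 7x_1x_3 - 3x_2 - 4x_3 + 7, LT = x_1^2.

S(f_1,f_2): lcm = x_1x_2x_3. S = -2x_3^3 + 2x_1^2 - 2/5x_1x_2 - 2x_1x_3 - 12x_2x_3 + 11x_3^2 - 4x_1 + 13x_3.
  reduce S modulo (f_1, f_2, f_3, f_4):
  remainder -2x_3^3 + 4779/245x_3^2 + 23453/245x_3 + 18184/245 ≠ 0; add h_5 = -2x_3^3 + 4779/245x_3^2 + 23453/245x_3 + 18184/245 to the basis.

S(f_1,f_3): lcm = x_1x_2. S = -12/7x_2x_3 - 2x_3^2 - 89/7x_2 + 11x_3 + 13.
  reduce S modulo (f_1, f_2, f_3, f_4, h_5):
  remainder -2x_3^2 - 421/35x_2 + 995/49x_3 + 1093/49 ≠ 0; add h_6 = -2x_3^2 - 421/35x_2 + 995/49x_3 + 1093/49 to the basis.

S(f_1,f_4): lcm = x_1^2x_2. S = 7/4x_1x_2x_3 - 2x_1x_3^2 - 12x_1x_2 - 3/4x_2^2 + 11x_1x_3 - x_2x_3 + 13x_1 + 7/4x_2.
  reduce S modulo (f_1, f_2, f_3, f_4, h_5, h_6):
  remainder -3/4x_2^2 - 46033359/240100x_2 + 62551857/168070x_3 + 62551857/168070 ≠ 0; add h_7 = -3/4x_2^2 - 46033359/240100x_2 + 62551857/168070x_3 + 62551857/168070 to the basis.

S(f_3,f_4): lcm = x_1^2. S = 97/28x_1x_3 + 5/7x_1 - 3/4x_2 - x_3 + 7/4.
  reduce S modulo (f_1, f_2, f_3, f_4, h_5, h_6, h_7):
  remainder 239877/6860x_2 - 624219/9604x_3 - 624219/9604 ≠ 0; add h_8 = 239877/6860x_2 - 624219/9604x_3 - 624219/9604 to the basis.

S(f_2,h_6): lcm = x_2x_3^2. S = -421/70x_2^2 - 2x_1x_3 + 5171/490x_2x_3 + 2x_3^2 + 1093/98x_2 + 4x_3.
  reduce S modulo (f_1, f_2, f_3, f_4, h_5, h_6, h_7, h_8):
  remainder -5593154363/32649925x_3 - 5593154363/32649925 ≠ 0; add h_9 = -5593154363/32649925x_3 - 5593154363/32649925 to the basis.

The other S-polynomials (S(f_2,f_3), S(f_2,f_4), S(f_1,h_5), S(f_2,h_5), S(f_3,h_5), S(f_4,h_5), S(f_1,h_6), S(f_3,h_6), S(f_4,h_6), S(h_5,h_6), S(f_1,h_7), S(f_2,h_7), S(f_3,h_7), S(f_4,h_7), S(h_5,h_7), S(h_6,h_7), S(f_1,h_8), S(f_2,h_8), S(f_3,h_8), S(f_4,h_8), S(h_5,h_8), S(h_6,h_8), S(h_7,h_8), S(f_1,h_9), S(f_2,h_9), S(f_3,h_9), S(f_4,h_9), S(h_5,h_9), S(h_6,h_9), S(h_7,h_9), S(h_8,h_9)) all reduce to 0 modulo the current basis, so we have a Gröbner basis.
Inter-reduce: drop elements whose leading term is divisible by another's, tail-reduce, and make monic.
Reduced Gröbner basis: {x_1 - 1, x_2, x_3 + 1}.
Label its elements g_1 = x_1 - 1, g_2 = x_2, g_3 = x_3 + 1.

Reduce p = -8x_3^2 - 1/5x_1 + 2x_3 + 76/5 modulo G:
  leading term x_3^2: subtract (-8x_3)·g_3 from -8x_3^2 - 1/5x_1 + 2x_3 + 76/5 → -1/5x_1 + 10x_3 + 76/5
  leading term x_1: subtract (-1/5)·g_1 from -1/5x_1 + 10x_3 + 76/5 → 10x_3 + 15
  leading term x_3: subtract (10)·g_3 from 10x_3 + 15 → 5
  leading term 1: no divisor's leading term divides it; move 5 to the remainder.
  normal form = 5.
The normal form is nonzero, so p ∉ I. Since p minus its normal form lies in I, I + (p) = I + (r) where r = 5; decide whether this ideal is the whole ring.
Here r = 5 is a nonzero constant, hence a unit: 1 ∈ I + (p), the Gröbner basis of I + (p) is {1}, and the enlarged system has no common solution — adjoining p is inconsistent.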